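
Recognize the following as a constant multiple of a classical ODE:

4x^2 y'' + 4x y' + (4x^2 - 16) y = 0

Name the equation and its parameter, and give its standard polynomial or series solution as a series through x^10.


All three coefficients share the factor 4; dividing through by 4 gives  x^2 y'' + x y' + (x^2 - 4) y = 0.
This matches the Bessel equation x^2 y'' + x y' + (x^2 - nu^2) y = 0 with nu^2 = 4, so nu = 2; the solution bounded at x = 0 is J_2(x).
Frobenius at x = 0: indicial roots ±nu; for r = nu the recurrence k(k + 2nu) c_k = -c_{k-2} gives the standard series J_nu(x) = sum_{k>=0} (-1)^k / (k! (k+nu)!) (x/2)^(2k+nu). Evaluate the first 5 terms:
  k = 0: (-1)^0 / (0! * 2! * 2^2) x^2 = 1/(1*2*4) x^2 = (1/8) x^2
  k = 1: (-1)^1 / (1! * 3! * 2^4) x^4 = -1/(1*6*16) x^4 = (-1/96) x^4
  k = 2: (-1)^2 / (2! * 4! * 2^6) x^6 = 1/(2*24*64) x^6 = (1/3072) x^6
  k = 3: (-1)^3 / (3! * 5! * 2^8) x^8 = -1/(6*120*256) x^8 = (-1/184320) x^8
  k = 4: (-1)^4 / (4! * 6! * 2^10) x^10 = 1/(24*720*1024) x^10 = (1/17694720) x^10
Hence J_2(x) = x^10/17694720 - x^8/184320 + x^6/3072 - x^4/96 + x^2/8 + ....

J_2(x); series = x^10/17694720 - x^8/184320 + x^6/3072 - x^4/96 + x^2/8


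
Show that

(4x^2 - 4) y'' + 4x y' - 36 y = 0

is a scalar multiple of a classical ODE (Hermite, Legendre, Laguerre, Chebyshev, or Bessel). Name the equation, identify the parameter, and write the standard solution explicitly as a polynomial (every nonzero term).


All three coefficients share the factor -4; dividing through by -4 gives  (1 - x^2) y'' - x y' + 9 y = 0.
This matches the Chebyshev equation (1 - x^2) y'' - x y' + n^2 y = 0 (note the -x y' term, not -2x y') with n^2 = 9, so n = 3; the polynomial solution is T_3(x).
With y = sum_k a_k x^k, matching x^k gives (k+2)(k+1) a_{k+2} = (k^2 - n^2) a_k = (k - 3)(k + 3) a_k. The right side vanishes at k = 3, so the series with the parity of 3 terminates at degree 3.
Standard normalization: leading coefficient of T_n is 2^(n-1), so a_3 = 2^2 = 4. Work downward with a_k = (k+1)(k+2) a_{k+2} / ((k - 3)(k + 3)):
  a_1 = (2)(3)(4) / ((1 - 3)(1 + 3)) = 24/(-8) = -3
Hence T_3(x) = 4 x^3 - 3 x.

T_3(x); series = 4 x^3 - 3 x


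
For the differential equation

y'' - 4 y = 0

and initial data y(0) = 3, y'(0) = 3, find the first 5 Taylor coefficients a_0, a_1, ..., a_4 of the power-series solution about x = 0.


Ansatz: y(x) = sum_{n>=0} a_n x^n, so y'(x) = sum_{n>=1} n a_n x^(n-1) and y''(x) = sum_{n>=2} n(n-1) a_n x^(n-2).
Substitute into P(x) y'' + Q(x) y' + R(x) y = 0 with P(x) = 1, Q(x) = 0, R(x) = -4, and match powers of x.
Initial conditions: a_0 = 3, a_1 = 3.
Setting the coefficient of each power of x to zero and solving order by order (substituting the coefficients already found):
  x^0: 2 a_2 - 4 a_0 = 0  ->  2 a_2 = 4 a_0 = 12  ->  a_2 = 6
  x^1: 6 a_3 - 4 a_1 = 0  ->  6 a_3 = 4 a_1 = 12  ->  a_3 = 2
  x^2: 12 a_4 - 4 a_2 = 0  ->  12 a_4 = 4 a_2 = 24  ->  a_4 = 2
Truncated series: y(x) = 3 + 3 x + 6 x^2 + 2 x^3 + 2 x^4 + O(x^5).

a_0 = 3; a_1 = 3; a_2 = 6; a_3 = 2; a_4 = 2


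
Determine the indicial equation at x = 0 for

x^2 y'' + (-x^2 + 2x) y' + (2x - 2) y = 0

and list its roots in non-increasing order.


Divide by x^2 to reach normal form y'' + P_1(x) y' + P_2(x) y = 0 with P_1(x) = -1 + 2/x and P_2(x) = 2/x - 2/x^2.
x = 0 is a singular point because the y'-coefficient -1 + 2/x has a pole at x = 0 and the y-coefficient 2/x - 2/x^2 has a pole at x = 0.
It is a regular singular point because x P_1(x) = p(x) = 2 - x and x^2 P_2(x) = q(x) = 2x - 2 are polynomials, hence analytic at x = 0.
p(0) = 2,  q(0) = -2.
Indicial equation: r(r-1) + p(0) r + q(0) = 0, i.e. r^2 + (p(0) - 1) r + q(0) = 0, i.e. r^2 + 1 r - 2 = 0.
Discriminant: (1)^2 - 4(-2) = 9, so r = (-1 ± 3)/2.
Solving: r_1 = 1, r_2 = -2.

indicial: r^2 + 1 r - 2 = 0; roots r_1 = 1, r_2 = -2


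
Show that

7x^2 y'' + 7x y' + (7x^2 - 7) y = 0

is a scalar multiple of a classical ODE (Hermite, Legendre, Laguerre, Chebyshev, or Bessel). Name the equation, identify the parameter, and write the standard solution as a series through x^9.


All three coefficients share the factor 7; dividing through by 7 gives  x^2 y'' + x y' + (x^2 - 1) y = 0.
This matches the Bessel equation x^2 y'' + x y' + (x^2 - nu^2) y = 0 with nu^2 = 1, so nu = 1; the solution bounded at x = 0 is J_1(x).
Frobenius at x = 0: indicial roots ±nu; for r = nu the recurrence k(k + 2nu) c_k = -c_{k-2} gives the standard series J_nu(x) = sum_{k>=0} (-1)^k / (k! (k+nu)!) (x/2)^(2k+nu). Evaluate the first 5 terms:
  k = 0: (-1)^0 / (0! * 1! * 2^1) x^1 = 1/(1*1*2) x^1 = (1/2) x^1
  k = 1: (-1)^1 / (1! * 2! * 2^3) x^3 = -1/(1*2*8) x^3 = (-1/16) x^3
  k = 2: (-1)^2 / (2! * 3! * 2^5) x^5 = 1/(2*6*32) x^5 = (1/384) x^5
  k = 3: (-1)^3 / (3! * 4! * 2^7) x^7 = -1/(6*24*128) x^7 = (-1/18432) x^7
  k = 4: (-1)^4 / (4! * 5! * 2^9) x^9 = 1/(24*120*512) x^9 = (1/1474560) x^9
Hence J_1(x) = x^9/1474560 - x^7/18432 + x^5/384 - x^3/16 + x/2 + ....

J_1(x); series = x^9/1474560 - x^7/18432 + x^5/384 - x^3/16 + x/2


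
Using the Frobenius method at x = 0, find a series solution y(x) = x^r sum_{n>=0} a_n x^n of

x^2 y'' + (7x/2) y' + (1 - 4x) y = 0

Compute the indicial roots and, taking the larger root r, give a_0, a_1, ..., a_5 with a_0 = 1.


Write in Frobenius form y'' + (p(x)/x) y' + (q(x)/x^2) y = 0:
  p(x) = 7/2,  q(x) = 1 - 4x.
Indicial equation: r(r-1) + (7/2) r + (1) = 0 -> roots r_1 = -1/2, r_2 = -2.
Take r = r_1 = -1/2. Let y(x) = x^r sum_{n>=0} a_n x^n with a_0 = 1.
Substitute y = x^r sum a_n x^n and match x^{r+n}. The recurrence is
  D(n) a_n - 4 a_{n-1} = 0,  where D(n) = (r+n)(r+n-1) + (7/2)(r+n) + (1).
  a_n = 4 / D(n) * a_{n-1}.
Since the indicial polynomial factors as (r - r_1)(r - r_2), D(n) = (r_1 + n - r_1)(r_1 + n - r_2) = n(n + 3/2).
Evaluating step by step (a_0 = 1):
  n = 1: D(1) = 1(1 + 3/2) = 5/2; numerator = 4(1) = 4; a_1 = (4)/(5/2) = 8/5
  n = 2: D(2) = 2(2 + 3/2) = 7; numerator = 4(8/5) = 32/5; a_2 = (32/5)/(7) = 32/35
  n = 3: D(3) = 3(3 + 3/2) = 27/2; numerator = 4(32/35) = 128/35; a_3 = (128/35)/(27/2) = 256/945
  n = 4: D(4) = 4(4 + 3/2) = 22; numerator = 4(256/945) = 1024/945; a_4 = (1024/945)/(22) = 512/10395
  n = 5: D(5) = 5(5 + 3/2) = 65/2; numerator = 4(512/10395) = 2048/10395; a_5 = (2048/10395)/(65/2) = 4096/675675

r = -1/2; a_0 = 1; a_1 = 8/5; a_2 = 32/35; a_3 = 256/945; a_4 = 512/10395; a_5 = 4096/675675


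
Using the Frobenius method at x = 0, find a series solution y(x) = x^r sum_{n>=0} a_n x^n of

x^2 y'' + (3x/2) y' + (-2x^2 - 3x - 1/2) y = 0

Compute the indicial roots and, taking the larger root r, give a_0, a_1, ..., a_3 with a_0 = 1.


Write in Frobenius form y'' + (p(x)/x) y' + (q(x)/x^2) y = 0:
  p(x) = 3/2,  q(x) = -2x^2 - 3x - 1/2.
Indicial equation: r(r-1) + (3/2) r + (-1/2) = 0 -> roots r_1 = 1/2, r_2 = -1.
Take r = r_1 = 1/2. Let y(x) = x^r sum_{n>=0} a_n x^n with a_0 = 1.
Substitute y = x^r sum a_n x^n and match x^{r+n}. The recurrence is
  D(n) a_n - 3 a_{n-1} - 2 a_{n-2} = 0,  where D(n) = (r+n)(r+n-1) + (3/2)(r+n) + (-1/2).
  a_n = [3 a_{n-1} + 2 a_{n-2}] / D(n).
Since the indicial polynomial factors as (r - r_1)(r - r_2), D(n) = (r_1 + n - r_1)(r_1 + n - r_2) = n(n + 3/2).
Evaluating step by step (a_0 = 1):
  n = 1: D(1) = 1(1 + 3/2) = 5/2; numerator = 3(1) = 3; a_1 = (3)/(5/2) = 6/5
  n = 2: D(2) = 2(2 + 3/2) = 7; numerator = 3(6/5) + 2(1) = 28/5; a_2 = (28/5)/(7) = 4/5
  n = 3: D(3) = 3(3 + 3/2) = 27/2; numerator = 3(4/5) + 2(6/5) = 24/5; a_3 = (24/5)/(27/2) = 16/45

r = 1/2; a_0 = 1; a_1 = 6/5; a_2 = 4/5; a_3 = 16/45


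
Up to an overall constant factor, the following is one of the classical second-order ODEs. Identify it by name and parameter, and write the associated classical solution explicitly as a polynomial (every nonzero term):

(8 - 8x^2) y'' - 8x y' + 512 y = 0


All three coefficients share the factor 8; dividing through by 8 gives  (1 - x^2) y'' - x y' + 64 y = 0.
This matches the Chebyshev equation (1 - x^2) y'' - x y' + n^2 y = 0 (note the -x y' term, not -2x y') with n^2 = 64, so n = 8; the polynomial solution is T_8(x).
With y = sum_k a_k x^k, matching x^k gives (k+2)(k+1) a_{k+2} = (k^2 - n^2) a_k = (k - 8)(k + 8) a_k. The right side vanishes at k = 8, so the series with the parity of 8 terminates at degree 8.
Standard normalization: leading coefficient of T_n is 2^(n-1), so a_8 = 2^7 = 128. Work downward with a_k = (k+1)(k+2) a_{k+2} / ((k - 8)(k + 8)):
  a_6 = (7)(8)(128) / ((6 - 8)(6 + 8)) = 7168/(-28) = -256
  a_4 = (5)(6)(-256) / ((4 - 8)(4 + 8)) = -7680/(-48) = 160
  a_2 = (3)(4)(160) / ((2 - 8)(2 + 8)) = 1920/(-60) = -32
  a_0 = (1)(2)(-32) / ((0 - 8)(0 + 8)) = -64/(-64) = 1
Hence T_8(x) = 128 x^8 - 256 x^6 + 160 x^4 - 32 x^2 + 1.

T_8(x); series = 128 x^8 - 256 x^6 + 160 x^4 - 32 x^2 + 1


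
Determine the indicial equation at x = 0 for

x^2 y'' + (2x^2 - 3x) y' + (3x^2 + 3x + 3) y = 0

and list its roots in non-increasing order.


Divide by x^2 to reach normal form y'' + P_1(x) y' + P_2(x) y = 0 with P_1(x) = 2 - 3/x and P_2(x) = 3 + 3/x + 3/x^2.
x = 0 is a singular point because the y'-coefficient 2 - 3/x has a pole at x = 0 and the y-coefficient 3 + 3/x + 3/x^2 has a pole at x = 0.
It is a regular singular point because x P_1(x) = p(x) = 2x - 3 and x^2 P_2(x) = q(x) = 3x^2 + 3x + 3 are polynomials, hence analytic at x = 0.
p(0) = -3,  q(0) = 3.
Indicial equation: r(r-1) + p(0) r + q(0) = 0, i.e. r^2 + (p(0) - 1) r + q(0) = 0, i.e. r^2 - 4 r + 3 = 0.
Discriminant: (-4)^2 - 4(3) = 4, so r = (4 ± 2)/2.
Solving: r_1 = 3, r_2 = 1.

indicial: r^2 - 4 r + 3 = 0; roots r_1 = 3, r_2 = 1


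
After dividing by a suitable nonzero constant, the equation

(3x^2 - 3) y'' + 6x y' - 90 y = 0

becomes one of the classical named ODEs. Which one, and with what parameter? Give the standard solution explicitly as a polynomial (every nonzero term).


All three coefficients share the factor -3; dividing through by -3 gives  (1 - x^2) y'' - 2x y' + 30 y = 0.
This matches the Legendre equation (1 - x^2) y'' - 2x y' + n(n+1) y = 0 (note the -2x y' term) with n(n+1) = 30, so n = 5; the polynomial solution is P_5(x).
With y = sum_k a_k x^k, matching x^k gives (k+2)(k+1) a_{k+2} = [k(k+1) - n(n+1)] a_k = (k - 5)(k + 6) a_k. The right side vanishes at k = 5, so the series with the parity of 5 terminates at degree 5.
Standard normalization (P_n(1) = 1): leading coefficient (2n)!/(2^n (n!)^2) = 3628800/(32*14400) = 63/8, so a_5 = 63/8. Work downward with a_k = (k+1)(k+2) a_{k+2} / ((k - 5)(k + 6)):
  a_3 = (4)(5)(63/8) / ((3 - 5)(3 + 6)) = (315/2)/(-18) = -35/4
  a_1 = (2)(3)(-35/4) / ((1 - 5)(1 + 6)) = (-105/2)/(-28) = 15/8
Hence P_5(x) = 63 x^5/8 - 35 x^3/4 + 15 x/8.

P_5(x); series = 63 x^5/8 - 35 x^3/4 + 15 x/8


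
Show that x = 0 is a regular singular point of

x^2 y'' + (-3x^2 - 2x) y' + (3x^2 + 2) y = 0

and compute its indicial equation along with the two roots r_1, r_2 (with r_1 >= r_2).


Divide by x^2 to reach normal form y'' + P_1(x) y' + P_2(x) y = 0 with P_1(x) = -3 - 2/x and P_2(x) = 3 + 2/x^2.
x = 0 is a singular point because the y'-coefficient -3 - 2/x has a pole at x = 0 and the y-coefficient 3 + 2/x^2 has a pole at x = 0.
It is a regular singular point because x P_1(x) = p(x) = -3x - 2 and x^2 P_2(x) = q(x) = 3x^2 + 2 are polynomials, hence analytic at x = 0.
p(0) = -2,  q(0) = 2.
Indicial equation: r(r-1) + p(0) r + q(0) = 0, i.e. r^2 + (p(0) - 1) r + q(0) = 0, i.e. r^2 - 3 r + 2 = 0.
Discriminant: (-3)^2 - 4(2) = 1, so r = (3 ± 1)/2.
Solving: r_1 = 2, r_2 = 1.

indicial: r^2 - 3 r + 2 = 0; roots r_1 = 2, r_2 = 1


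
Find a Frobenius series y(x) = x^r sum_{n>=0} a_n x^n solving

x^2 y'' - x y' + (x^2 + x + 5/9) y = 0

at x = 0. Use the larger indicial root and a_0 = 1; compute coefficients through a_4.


Write in Frobenius form y'' + (p(x)/x) y' + (q(x)/x^2) y = 0:
  p(x) = -1,  q(x) = x^2 + x + 5/9.
Indicial equation: r(r-1) + (-1) r + (5/9) = 0 -> roots r_1 = 5/3, r_2 = 1/3.
Take r = r_1 = 5/3. Let y(x) = x^r sum_{n>=0} a_n x^n with a_0 = 1.
Substitute y = x^r sum a_n x^n and match x^{r+n}. The recurrence is
  D(n) a_n + 1 a_{n-1} + 1 a_{n-2} = 0,  where D(n) = (r+n)(r+n-1) + (-1)(r+n) + (5/9).
  a_n = [-1 a_{n-1} - 1 a_{n-2}] / D(n).
Since the indicial polynomial factors as (r - r_1)(r - r_2), D(n) = (r_1 + n - r_1)(r_1 + n - r_2) = n(n + 4/3).
Evaluating step by step (a_0 = 1):
  n = 1: D(1) = 1(1 + 4/3) = 7/3; numerator = -1(1) = -1; a_1 = (-1)/(7/3) = -3/7
  n = 2: D(2) = 2(2 + 4/3) = 20/3; numerator = -1(-3/7) - 1(1) = -4/7; a_2 = (-4/7)/(20/3) = -3/35
  n = 3: D(3) = 3(3 + 4/3) = 13; numerator = -1(-3/35) - 1(-3/7) = 18/35; a_3 = (18/35)/(13) = 18/455
  n = 4: D(4) = 4(4 + 4/3) = 64/3; numerator = -1(18/455) - 1(-3/35) = 3/65; a_4 = (3/65)/(64/3) = 9/4160

r = 5/3; a_0 = 1; a_1 = -3/7; a_2 = -3/35; a_3 = 18/455; a_4 = 9/4160


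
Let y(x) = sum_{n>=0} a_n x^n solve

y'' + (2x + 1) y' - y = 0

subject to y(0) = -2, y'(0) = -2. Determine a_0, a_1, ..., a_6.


Ansatz: y(x) = sum_{n>=0} a_n x^n, so y'(x) = sum_{n>=1} n a_n x^(n-1) and y''(x) = sum_{n>=2} n(n-1) a_n x^(n-2).
Substitute into P(x) y'' + Q(x) y' + R(x) y = 0 with P(x) = 1, Q(x) = 2x + 1, R(x) = -1, and match powers of x.
Initial conditions: a_0 = -2, a_1 = -2.
Setting the coefficient of each power of x to zero and solving order by order (substituting the coefficients already found):
  x^0: 2 a_2 + a_1 - a_0 = 0  ->  2 a_2 = -a_1 + a_0 = 0  ->  a_2 = 0
  x^1: 6 a_3 + 2 a_2 + a_1 = 0  ->  6 a_3 = -2 a_2 - a_1 = 2  ->  a_3 = 1/3
  x^2: 12 a_4 + 3 a_3 + 3 a_2 = 0  ->  12 a_4 = -3 a_3 - 3 a_2 = -1  ->  a_4 = -1/12
  x^3: 20 a_5 + 4 a_4 + 5 a_3 = 0  ->  20 a_5 = -4 a_4 - 5 a_3 = -4/3  ->  a_5 = -1/15
  x^4: 30 a_6 + 5 a_5 + 7 a_4 = 0  ->  30 a_6 = -5 a_5 - 7 a_4 = 11/12  ->  a_6 = 11/360
Truncated series: y(x) = -2 - 2 x + (1/3) x^3 - (1/12) x^4 - (1/15) x^5 + (11/360) x^6 + O(x^7).

a_0 = -2; a_1 = -2; a_2 = 0; a_3 = 1/3; a_4 = -1/12; a_5 = -1/15; a_6 = 11/360


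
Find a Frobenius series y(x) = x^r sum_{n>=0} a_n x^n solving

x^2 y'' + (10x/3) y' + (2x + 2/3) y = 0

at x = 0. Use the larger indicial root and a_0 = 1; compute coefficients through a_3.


Write in Frobenius form y'' + (p(x)/x) y' + (q(x)/x^2) y = 0:
  p(x) = 10/3,  q(x) = 2x + 2/3.
Indicial equation: r(r-1) + (10/3) r + (2/3) = 0 -> roots r_1 = -1/3, r_2 = -2.
Take r = r_1 = -1/3. Let y(x) = x^r sum_{n>=0} a_n x^n with a_0 = 1.
Substitute y = x^r sum a_n x^n and match x^{r+n}. The recurrence is
  D(n) a_n + 2 a_{n-1} = 0,  where D(n) = (r+n)(r+n-1) + (10/3)(r+n) + (2/3).
  a_n = -2 / D(n) * a_{n-1}.
Since the indicial polynomial factors as (r - r_1)(r - r_2), D(n) = (r_1 + n - r_1)(r_1 + n - r_2) = n(n + 5/3).
Evaluating step by step (a_0 = 1):
  n = 1: D(1) = 1(1 + 5/3) = 8/3; numerator = -2(1) = -2; a_1 = (-2)/(8/3) = -3/4
  n = 2: D(2) = 2(2 + 5/3) = 22/3; numerator = -2(-3/4) = 3/2; a_2 = (3/2)/(22/3) = 9/44
  n = 3: D(3) = 3(3 + 5/3) = 14; numerator = -2(9/44) = -9/22; a_3 = (-9/22)/(14) = -9/308

r = -1/3; a_0 = 1; a_1 = -3/4; a_2 = 9/44; a_3 = -9/308


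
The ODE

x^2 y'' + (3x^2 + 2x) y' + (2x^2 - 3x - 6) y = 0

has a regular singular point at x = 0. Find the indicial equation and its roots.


Divide by x^2 to reach normal form y'' + P_1(x) y' + P_2(x) y = 0 with P_1(x) = 3 + 2/x and P_2(x) = 2 - 3/x - 6/x^2.
x = 0 is a singular point because the y'-coefficient 3 + 2/x has a pole at x = 0 and the y-coefficient 2 - 3/x - 6/x^2 has a pole at x = 0.
It is a regular singular point because x P_1(x) = p(x) = 3x + 2 and x^2 P_2(x) = q(x) = 2x^2 - 3x - 6 are polynomials, hence analytic at x = 0.
p(0) = 2,  q(0) = -6.
Indicial equation: r(r-1) + p(0) r + q(0) = 0, i.e. r^2 + (p(0) - 1) r + q(0) = 0, i.e. r^2 + 1 r - 6 = 0.
Discriminant: (1)^2 - 4(-6) = 25, so r = (-1 ± 5)/2.
Solving: r_1 = 2, r_2 = -3.

indicial: r^2 + 1 r - 6 = 0; roots r_1 = 2, r_2 = -3


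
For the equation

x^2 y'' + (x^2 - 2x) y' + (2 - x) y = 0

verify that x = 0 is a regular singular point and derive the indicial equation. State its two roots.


Divide by x^2 to reach normal form y'' + P_1(x) y' + P_2(x) y = 0 with P_1(x) = 1 - 2/x and P_2(x) = -1/x + 2/x^2.
x = 0 is a singular point because the y'-coefficient 1 - 2/x has a pole at x = 0 and the y-coefficient -1/x + 2/x^2 has a pole at x = 0.
It is a regular singular point because x P_1(x) = p(x) = x - 2 and x^2 P_2(x) = q(x) = 2 - x are polynomials, hence analytic at x = 0.
p(0) = -2,  q(0) = 2.
Indicial equation: r(r-1) + p(0) r + q(0) = 0, i.e. r^2 + (p(0) - 1) r + q(0) = 0, i.e. r^2 - 3 r + 2 = 0.
Discriminant: (-3)^2 - 4(2) = 1, so r = (3 ± 1)/2.
Solving: r_1 = 2, r_2 = 1.

indicial: r^2 - 3 r + 2 = 0; roots r_1 = 2, r_2 = 1


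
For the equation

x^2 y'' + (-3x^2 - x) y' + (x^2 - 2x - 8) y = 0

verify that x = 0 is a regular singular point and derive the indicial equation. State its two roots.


Divide by x^2 to reach normal form y'' + P_1(x) y' + P_2(x) y = 0 with P_1(x) = -3 - 1/x and P_2(x) = 1 - 2/x - 8/x^2.
x = 0 is a singular point because the y'-coefficient -3 - 1/x has a pole at x = 0 and the y-coefficient 1 - 2/x - 8/x^2 has a pole at x = 0.
It is a regular singular point because x P_1(x) = p(x) = -3x - 1 and x^2 P_2(x) = q(x) = x^2 - 2x - 8 are polynomials, hence analytic at x = 0.
p(0) = -1,  q(0) = -8.
Indicial equation: r(r-1) + p(0) r + q(0) = 0, i.e. r^2 + (p(0) - 1) r + q(0) = 0, i.e. r^2 - 2 r - 8 = 0.
Discriminant: (-2)^2 - 4(-8) = 36, so r = (2 ± 6)/2.
Solving: r_1 = 4, r_2 = -2.

indicial: r^2 - 2 r - 8 = 0; roots r_1 = 4, r_2 = -2


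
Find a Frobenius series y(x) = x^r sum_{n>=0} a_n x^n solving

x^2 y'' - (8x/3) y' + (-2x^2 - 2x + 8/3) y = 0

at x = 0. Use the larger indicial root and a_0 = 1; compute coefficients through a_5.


Write in Frobenius form y'' + (p(x)/x) y' + (q(x)/x^2) y = 0:
  p(x) = -8/3,  q(x) = -2x^2 - 2x + 8/3.
Indicial equation: r(r-1) + (-8/3) r + (8/3) = 0 -> roots r_1 = 8/3, r_2 = 1.
Take r = r_1 = 8/3. Let y(x) = x^r sum_{n>=0} a_n x^n with a_0 = 1.
Substitute y = x^r sum a_n x^n and match x^{r+n}. The recurrence is
  D(n) a_n - 2 a_{n-1} - 2 a_{n-2} = 0,  where D(n) = (r+n)(r+n-1) + (-8/3)(r+n) + (8/3).
  a_n = [2 a_{n-1} + 2 a_{n-2}] / D(n).
Since the indicial polynomial factors as (r - r_1)(r - r_2), D(n) = (r_1 + n - r_1)(r_1 + n - r_2) = n(n + 5/3).
Evaluating step by step (a_0 = 1):
  n = 1: D(1) = 1(1 + 5/3) = 8/3; numerator = 2(1) = 2; a_1 = (2)/(8/3) = 3/4
  n = 2: D(2) = 2(2 + 5/3) = 22/3; numerator = 2(3/4) + 2(1) = 7/2; a_2 = (7/2)/(22/3) = 21/44
  n = 3: D(3) = 3(3 + 5/3) = 14; numerator = 2(21/44) + 2(3/4) = 27/11; a_3 = (27/11)/(14) = 27/154
  n = 4: D(4) = 4(4 + 5/3) = 68/3; numerator = 2(27/154) + 2(21/44) = 201/154; a_4 = (201/154)/(68/3) = 603/10472
  n = 5: D(5) = 5(5 + 5/3) = 100/3; numerator = 2(603/10472) + 2(27/154) = 2439/5236; a_5 = (2439/5236)/(100/3) = 7317/523600

r = 8/3; a_0 = 1; a_1 = 3/4; a_2 = 21/44; a_3 = 27/154; a_4 = 603/10472; a_5 = 7317/523600


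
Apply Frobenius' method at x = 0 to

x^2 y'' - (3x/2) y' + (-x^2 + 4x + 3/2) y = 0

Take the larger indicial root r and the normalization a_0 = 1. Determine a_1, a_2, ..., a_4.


Write in Frobenius form y'' + (p(x)/x) y' + (q(x)/x^2) y = 0:
  p(x) = -3/2,  q(x) = -x^2 + 4x + 3/2.
Indicial equation: r(r-1) + (-3/2) r + (3/2) = 0 -> roots r_1 = 3/2, r_2 = 1.
Take r = r_1 = 3/2. Let y(x) = x^r sum_{n>=0} a_n x^n with a_0 = 1.
Substitute y = x^r sum a_n x^n and match x^{r+n}. The recurrence is
  D(n) a_n + 4 a_{n-1} - 1 a_{n-2} = 0,  where D(n) = (r+n)(r+n-1) + (-3/2)(r+n) + (3/2).
  a_n = [-4 a_{n-1} + 1 a_{n-2}] / D(n).
Since the indicial polynomial factors as (r - r_1)(r - r_2), D(n) = (r_1 + n - r_1)(r_1 + n - r_2) = n(n + 1/2).
Evaluating step by step (a_0 = 1):
  n = 1: D(1) = 1(1 + 1/2) = 3/2; numerator = -4(1) = -4; a_1 = (-4)/(3/2) = -8/3
  n = 2: D(2) = 2(2 + 1/2) = 5; numerator = -4(-8/3) + 1(1) = 35/3; a_2 = (35/3)/(5) = 7/3
  n = 3: D(3) = 3(3 + 1/2) = 21/2; numerator = -4(7/3) + 1(-8/3) = -12; a_3 = (-12)/(21/2) = -8/7
  n = 4: D(4) = 4(4 + 1/2) = 18; numerator = -4(-8/7) + 1(7/3) = 145/21; a_4 = (145/21)/(18) = 145/378

r = 3/2; a_0 = 1; a_1 = -8/3; a_2 = 7/3; a_3 = -8/7; a_4 = 145/378


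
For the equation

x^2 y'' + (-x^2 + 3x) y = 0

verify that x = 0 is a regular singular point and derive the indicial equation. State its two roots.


Divide by x^2 to reach normal form y'' + P_1(x) y' + P_2(x) y = 0 with P_1(x) = 0 and P_2(x) = -1 + 3/x.
x = 0 is a singular point because the y-coefficient -1 + 3/x has a pole at x = 0.
It is a regular singular point because x P_1(x) = p(x) = 0 and x^2 P_2(x) = q(x) = -x^2 + 3x are polynomials, hence analytic at x = 0.
p(0) = 0,  q(0) = 0.
Indicial equation: r(r-1) + p(0) r + q(0) = 0, i.e. r^2 + (p(0) - 1) r + q(0) = 0, i.e. r^2 - 1 r = 0.
Discriminant: (-1)^2 - 4(0) = 1, so r = (1 ± 1)/2.
Solving: r_1 = 1, r_2 = 0.

indicial: r^2 - 1 r = 0; roots r_1 = 1, r_2 = 0


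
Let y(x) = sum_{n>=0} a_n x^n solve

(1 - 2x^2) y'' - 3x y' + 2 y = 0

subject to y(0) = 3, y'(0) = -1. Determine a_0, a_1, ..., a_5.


Ansatz: y(x) = sum_{n>=0} a_n x^n, so y'(x) = sum_{n>=1} n a_n x^(n-1) and y''(x) = sum_{n>=2} n(n-1) a_n x^(n-2).
Substitute into P(x) y'' + Q(x) y' + R(x) y = 0 with P(x) = 1 - 2x^2, Q(x) = -3x, R(x) = 2, and match powers of x.
Initial conditions: a_0 = 3, a_1 = -1.
Setting the coefficient of each power of x to zero and solving order by order (substituting the coefficients already found):
  x^0: 2 a_2 + 2 a_0 = 0  ->  2 a_2 = -2 a_0 = -6  ->  a_2 = -3
  x^1: 6 a_3 - a_1 = 0  ->  6 a_3 = a_1 = -1  ->  a_3 = -1/6
  x^2: 12 a_4 - 8 a_2 = 0  ->  12 a_4 = 8 a_2 = -24  ->  a_4 = -2
  x^3: 20 a_5 - 19 a_3 = 0  ->  20 a_5 = 19 a_3 = -19/6  ->  a_5 = -19/120
Truncated series: y(x) = 3 - x - 3 x^2 - (1/6) x^3 - 2 x^4 - (19/120) x^5 + O(x^6).

a_0 = 3; a_1 = -1; a_2 = -3; a_3 = -1/6; a_4 = -2; a_5 = -19/120


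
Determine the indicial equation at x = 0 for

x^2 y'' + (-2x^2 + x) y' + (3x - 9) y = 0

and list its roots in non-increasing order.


Divide by x^2 to reach normal form y'' + P_1(x) y' + P_2(x) y = 0 with P_1(x) = -2 + 1/x and P_2(x) = 3/x - 9/x^2.
x = 0 is a singular point because the y'-coefficient -2 + 1/x has a pole at x = 0 and the y-coefficient 3/x - 9/x^2 has a pole at x = 0.
It is a regular singular point because x P_1(x) = p(x) = 1 - 2x and x^2 P_2(x) = q(x) = 3x - 9 are polynomials, hence analytic at x = 0.
p(0) = 1,  q(0) = -9.
Indicial equation: r(r-1) + p(0) r + q(0) = 0, i.e. r^2 + (p(0) - 1) r + q(0) = 0, i.e. r^2 - 9 = 0.
Discriminant: (0)^2 - 4(-9) = 36, so r = (0 ± 6)/2.
Solving: r_1 = 3, r_2 = -3.

indicial: r^2 - 9 = 0; roots r_1 = 3, r_2 = -3


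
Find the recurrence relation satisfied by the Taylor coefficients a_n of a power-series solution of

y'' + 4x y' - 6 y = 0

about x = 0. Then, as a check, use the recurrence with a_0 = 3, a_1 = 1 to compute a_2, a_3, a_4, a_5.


Substitute y = sum_n a_n x^n.
y''(x) has coefficient (n+2)(n+1) a_{n+2} at x^n;
4 x y'(x) has coefficient 4 n a_n at x^n (shift);
-6 y(x) has coefficient -6 a_n at x^n.
Matching x^n: (n+2)(n+1) a_{n+2} + (4n - 6) a_n = 0.
Thus a_{n+2} = (-4n + 6) / ((n+1)(n+2)) * a_n.

Check with a_0 = 3, a_1 = 1 (apply the recurrence for n = 0, 1, 2, 3): a_0 = 3, a_1 = 1, a_2 = 9, a_3 = 1/3, a_4 = -3/2, a_5 = -1/10.

a_(n+2) = (-4n + 6) / ((n+1)(n+2)) * a_n; check: a_0 = 3, a_1 = 1, a_2 = 9, a_3 = 1/3, a_4 = -3/2, a_5 = -1/10


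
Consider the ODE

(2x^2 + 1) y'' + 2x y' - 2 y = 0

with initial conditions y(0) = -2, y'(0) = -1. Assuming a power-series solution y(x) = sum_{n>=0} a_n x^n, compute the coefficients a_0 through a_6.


Ansatz: y(x) = sum_{n>=0} a_n x^n, so y'(x) = sum_{n>=1} n a_n x^(n-1) and y''(x) = sum_{n>=2} n(n-1) a_n x^(n-2).
Substitute into P(x) y'' + Q(x) y' + R(x) y = 0 with P(x) = 2x^2 + 1, Q(x) = 2x, R(x) = -2, and match powers of x.
Initial conditions: a_0 = -2, a_1 = -1.
Setting the coefficient of each power of x to zero and solving order by order (substituting the coefficients already found):
  x^0: 2 a_2 - 2 a_0 = 0  ->  2 a_2 = 2 a_0 = -4  ->  a_2 = -2
  x^1: 6 a_3 = 0  ->  a_3 = 0
  x^2: 12 a_4 + 6 a_2 = 0  ->  12 a_4 = -6 a_2 = 12  ->  a_4 = 1
  x^3: 20 a_5 + 16 a_3 = 0  ->  20 a_5 = -16 a_3 = 0  ->  a_5 = 0
  x^4: 30 a_6 + 30 a_4 = 0  ->  30 a_6 = -30 a_4 = -30  ->  a_6 = -1
Truncated series: y(x) = -2 - x - 2 x^2 + x^4 - x^6 + O(x^7).

a_0 = -2; a_1 = -1; a_2 = -2; a_3 = 0; a_4 = 1; a_5 = 0; a_6 = -1


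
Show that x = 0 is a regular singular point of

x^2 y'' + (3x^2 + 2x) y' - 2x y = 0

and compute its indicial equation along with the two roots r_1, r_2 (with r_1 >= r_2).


Divide by x^2 to reach normal form y'' + P_1(x) y' + P_2(x) y = 0 with P_1(x) = 3 + 2/x and P_2(x) = -2/x.
x = 0 is a singular point because the y'-coefficient 3 + 2/x has a pole at x = 0 and the y-coefficient -2/x has a pole at x = 0.
It is a regular singular point because x P_1(x) = p(x) = 3x + 2 and x^2 P_2(x) = q(x) = -2x are polynomials, hence analytic at x = 0.
p(0) = 2,  q(0) = 0.
Indicial equation: r(r-1) + p(0) r + q(0) = 0, i.e. r^2 + (p(0) - 1) r + q(0) = 0, i.e. r^2 + 1 r = 0.
Discriminant: (1)^2 - 4(0) = 1, so r = (-1 ± 1)/2.
Solving: r_1 = 0, r_2 = -1.

indicial: r^2 + 1 r = 0; roots r_1 = 0, r_2 = -1


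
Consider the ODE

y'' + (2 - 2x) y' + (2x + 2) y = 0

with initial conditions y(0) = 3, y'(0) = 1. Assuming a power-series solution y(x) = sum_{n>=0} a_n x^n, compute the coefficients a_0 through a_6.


Ansatz: y(x) = sum_{n>=0} a_n x^n, so y'(x) = sum_{n>=1} n a_n x^(n-1) and y''(x) = sum_{n>=2} n(n-1) a_n x^(n-2).
Substitute into P(x) y'' + Q(x) y' + R(x) y = 0 with P(x) = 1, Q(x) = 2 - 2x, R(x) = 2x + 2, and match powers of x.
Initial conditions: a_0 = 3, a_1 = 1.
Setting the coefficient of each power of x to zero and solving order by order (substituting the coefficients already found):
  x^0: 2 a_2 + 2 a_1 + 2 a_0 = 0  ->  2 a_2 = -2 a_1 - 2 a_0 = -8  ->  a_2 = -4
  x^1: 6 a_3 + 4 a_2 + 2 a_0 = 0  ->  6 a_3 = -4 a_2 - 2 a_0 = 10  ->  a_3 = 5/3
  x^2: 12 a_4 + 6 a_3 - 2 a_2 + 2 a_1 = 0  ->  12 a_4 = -6 a_3 + 2 a_2 - 2 a_1 = -20  ->  a_4 = -5/3
  x^3: 20 a_5 + 8 a_4 - 4 a_3 + 2 a_2 = 0  ->  20 a_5 = -8 a_4 + 4 a_3 - 2 a_2 = 28  ->  a_5 = 7/5
  x^4: 30 a_6 + 10 a_5 - 6 a_4 + 2 a_3 = 0  ->  30 a_6 = -10 a_5 + 6 a_4 - 2 a_3 = -82/3  ->  a_6 = -41/45
Truncated series: y(x) = 3 + x - 4 x^2 + (5/3) x^3 - (5/3) x^4 + (7/5) x^5 - (41/45) x^6 + O(x^7).

a_0 = 3; a_1 = 1; a_2 = -4; a_3 = 5/3; a_4 = -5/3; a_5 = 7/5; a_6 = -41/45


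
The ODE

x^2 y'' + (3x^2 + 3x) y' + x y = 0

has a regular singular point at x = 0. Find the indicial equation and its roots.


Divide by x^2 to reach normal form y'' + P_1(x) y' + P_2(x) y = 0 with P_1(x) = 3 + 3/x and P_2(x) = 1/x.
x = 0 is a singular point because the y'-coefficient 3 + 3/x has a pole at x = 0 and the y-coefficient 1/x has a pole at x = 0.
It is a regular singular point because x P_1(x) = p(x) = 3x + 3 and x^2 P_2(x) = q(x) = x are polynomials, hence analytic at x = 0.
p(0) = 3,  q(0) = 0.
Indicial equation: r(r-1) + p(0) r + q(0) = 0, i.e. r^2 + (p(0) - 1) r + q(0) = 0, i.e. r^2 + 2 r = 0.
Discriminant: (2)^2 - 4(0) = 4, so r = (-2 ± 2)/2.
Solving: r_1 = 0, r_2 = -2.

indicial: r^2 + 2 r = 0; roots r_1 = 0, r_2 = -2


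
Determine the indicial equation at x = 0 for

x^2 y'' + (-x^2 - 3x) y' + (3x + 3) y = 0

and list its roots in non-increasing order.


Divide by x^2 to reach normal form y'' + P_1(x) y' + P_2(x) y = 0 with P_1(x) = -1 - 3/x and P_2(x) = 3/x + 3/x^2.
x = 0 is a singular point because the y'-coefficient -1 - 3/x has a pole at x = 0 and the y-coefficient 3/x + 3/x^2 has a pole at x = 0.
It is a regular singular point because x P_1(x) = p(x) = -x - 3 and x^2 P_2(x) = q(x) = 3x + 3 are polynomials, hence analytic at x = 0.
p(0) = -3,  q(0) = 3.
Indicial equation: r(r-1) + p(0) r + q(0) = 0, i.e. r^2 + (p(0) - 1) r + q(0) = 0, i.e. r^2 - 4 r + 3 = 0.
Discriminant: (-4)^2 - 4(3) = 4, so r = (4 ± 2)/2.
Solving: r_1 = 3, r_2 = 1.

indicial: r^2 - 4 r + 3 = 0; roots r_1 = 3, r_2 = 1


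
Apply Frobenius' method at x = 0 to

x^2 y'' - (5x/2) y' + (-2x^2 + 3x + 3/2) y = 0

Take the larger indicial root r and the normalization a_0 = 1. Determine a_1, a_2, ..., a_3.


Write in Frobenius form y'' + (p(x)/x) y' + (q(x)/x^2) y = 0:
  p(x) = -5/2,  q(x) = -2x^2 + 3x + 3/2.
Indicial equation: r(r-1) + (-5/2) r + (3/2) = 0 -> roots r_1 = 3, r_2 = 1/2.
Take r = r_1 = 3. Let y(x) = x^r sum_{n>=0} a_n x^n with a_0 = 1.
Substitute y = x^r sum a_n x^n and match x^{r+n}. The recurrence is
  D(n) a_n + 3 a_{n-1} - 2 a_{n-2} = 0,  where D(n) = (r+n)(r+n-1) + (-5/2)(r+n) + (3/2).
  a_n = [-3 a_{n-1} + 2 a_{n-2}] / D(n).
Since the indicial polynomial factors as (r - r_1)(r - r_2), D(n) = (r_1 + n - r_1)(r_1 + n - r_2) = n(n + 5/2).
Evaluating step by step (a_0 = 1):
  n = 1: D(1) = 1(1 + 5/2) = 7/2; numerator = -3(1) = -3; a_1 = (-3)/(7/2) = -6/7
  n = 2: D(2) = 2(2 + 5/2) = 9; numerator = -3(-6/7) + 2(1) = 32/7; a_2 = (32/7)/(9) = 32/63
  n = 3: D(3) = 3(3 + 5/2) = 33/2; numerator = -3(32/63) + 2(-6/7) = -68/21; a_3 = (-68/21)/(33/2) = -136/693

r = 3; a_0 = 1; a_1 = -6/7; a_2 = 32/63; a_3 = -136/693


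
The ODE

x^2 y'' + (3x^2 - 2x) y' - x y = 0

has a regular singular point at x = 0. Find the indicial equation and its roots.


Divide by x^2 to reach normal form y'' + P_1(x) y' + P_2(x) y = 0 with P_1(x) = 3 - 2/x and P_2(x) = -1/x.
x = 0 is a singular point because the y'-coefficient 3 - 2/x has a pole at x = 0 and the y-coefficient -1/x has a pole at x = 0.
It is a regular singular point because x P_1(x) = p(x) = 3x - 2 and x^2 P_2(x) = q(x) = -x are polynomials, hence analytic at x = 0.
p(0) = -2,  q(0) = 0.
Indicial equation: r(r-1) + p(0) r + q(0) = 0, i.e. r^2 + (p(0) - 1) r + q(0) = 0, i.e. r^2 - 3 r = 0.
Discriminant: (-3)^2 - 4(0) = 9, so r = (3 ± 3)/2.
Solving: r_1 = 3, r_2 = 0.

indicial: r^2 - 3 r = 0; roots r_1 = 3, r_2 = 0


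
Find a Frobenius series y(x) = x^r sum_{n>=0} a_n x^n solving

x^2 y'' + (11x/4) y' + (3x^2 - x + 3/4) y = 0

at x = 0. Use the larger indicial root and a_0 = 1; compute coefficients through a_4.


Write in Frobenius form y'' + (p(x)/x) y' + (q(x)/x^2) y = 0:
  p(x) = 11/4,  q(x) = 3x^2 - x + 3/4.
Indicial equation: r(r-1) + (11/4) r + (3/4) = 0 -> roots r_1 = -3/4, r_2 = -1.
Take r = r_1 = -3/4. Let y(x) = x^r sum_{n>=0} a_n x^n with a_0 = 1.
Substitute y = x^r sum a_n x^n and match x^{r+n}. The recurrence is
  D(n) a_n - 1 a_{n-1} + 3 a_{n-2} = 0,  where D(n) = (r+n)(r+n-1) + (11/4)(r+n) + (3/4).
  a_n = [1 a_{n-1} - 3 a_{n-2}] / D(n).
Since the indicial polynomial factors as (r - r_1)(r - r_2), D(n) = (r_1 + n - r_1)(r_1 + n - r_2) = n(n + 1/4).
Evaluating step by step (a_0 = 1):
  n = 1: D(1) = 1(1 + 1/4) = 5/4; numerator = 1(1) = 1; a_1 = (1)/(5/4) = 4/5
  n = 2: D(2) = 2(2 + 1/4) = 9/2; numerator = 1(4/5) - 3(1) = -11/5; a_2 = (-11/5)/(9/2) = -22/45
  n = 3: D(3) = 3(3 + 1/4) = 39/4; numerator = 1(-22/45) - 3(4/5) = -26/9; a_3 = (-26/9)/(39/4) = -8/27
  n = 4: D(4) = 4(4 + 1/4) = 17; numerator = 1(-8/27) - 3(-22/45) = 158/135; a_4 = (158/135)/(17) = 158/2295

r = -3/4; a_0 = 1; a_1 = 4/5; a_2 = -22/45; a_3 = -8/27; a_4 = 158/2295


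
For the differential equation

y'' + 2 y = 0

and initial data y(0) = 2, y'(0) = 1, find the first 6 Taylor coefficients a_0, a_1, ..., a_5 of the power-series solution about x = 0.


Ansatz: y(x) = sum_{n>=0} a_n x^n, so y'(x) = sum_{n>=1} n a_n x^(n-1) and y''(x) = sum_{n>=2} n(n-1) a_n x^(n-2).
Substitute into P(x) y'' + Q(x) y' + R(x) y = 0 with P(x) = 1, Q(x) = 0, R(x) = 2, and match powers of x.
Initial conditions: a_0 = 2, a_1 = 1.
Setting the coefficient of each power of x to zero and solving order by order (substituting the coefficients already found):
  x^0: 2 a_2 + 2 a_0 = 0  ->  2 a_2 = -2 a_0 = -4  ->  a_2 = -2
  x^1: 6 a_3 + 2 a_1 = 0  ->  6 a_3 = -2 a_1 = -2  ->  a_3 = -1/3
  x^2: 12 a_4 + 2 a_2 = 0  ->  12 a_4 = -2 a_2 = 4  ->  a_4 = 1/3
  x^3: 20 a_5 + 2 a_3 = 0  ->  20 a_5 = -2 a_3 = 2/3  ->  a_5 = 1/30
Truncated series: y(x) = 2 + x - 2 x^2 - (1/3) x^3 + (1/3) x^4 + (1/30) x^5 + O(x^6).

a_0 = 2; a_1 = 1; a_2 = -2; a_3 = -1/3; a_4 = 1/3; a_5 = 1/30


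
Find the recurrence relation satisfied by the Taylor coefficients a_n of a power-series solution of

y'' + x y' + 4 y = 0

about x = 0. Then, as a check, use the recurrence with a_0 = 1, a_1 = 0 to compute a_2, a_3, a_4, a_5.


Substitute y = sum_n a_n x^n.
y''(x) has coefficient (n+2)(n+1) a_{n+2} at x^n;
x y'(x) has coefficient n a_n at x^n (shift);
4 y(x) has coefficient 4 a_n at x^n.
Matching x^n: (n+2)(n+1) a_{n+2} + (n + 4) a_n = 0.
Thus a_{n+2} = (-n - 4) / ((n+1)(n+2)) * a_n.

Check with a_0 = 1, a_1 = 0 (apply the recurrence for n = 0, 1, 2, 3): a_0 = 1, a_1 = 0, a_2 = -2, a_3 = 0, a_4 = 1, a_5 = 0.

a_(n+2) = (-n - 4) / ((n+1)(n+2)) * a_n; check: a_0 = 1, a_1 = 0, a_2 = -2, a_3 = 0, a_4 = 1, a_5 = 0


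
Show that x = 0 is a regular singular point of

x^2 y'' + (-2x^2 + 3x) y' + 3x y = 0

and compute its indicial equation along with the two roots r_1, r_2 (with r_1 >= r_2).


Divide by x^2 to reach normal form y'' + P_1(x) y' + P_2(x) y = 0 with P_1(x) = -2 + 3/x and P_2(x) = 3/x.
x = 0 is a singular point because the y'-coefficient -2 + 3/x has a pole at x = 0 and the y-coefficient 3/x has a pole at x = 0.
It is a regular singular point because x P_1(x) = p(x) = 3 - 2x and x^2 P_2(x) = q(x) = 3x are polynomials, hence analytic at x = 0.
p(0) = 3,  q(0) = 0.
Indicial equation: r(r-1) + p(0) r + q(0) = 0, i.e. r^2 + (p(0) - 1) r + q(0) = 0, i.e. r^2 + 2 r = 0.
Discriminant: (2)^2 - 4(0) = 4, so r = (-2 ± 2)/2.
Solving: r_1 = 0, r_2 = -2.

indicial: r^2 + 2 r = 0; roots r_1 = 0, r_2 = -2


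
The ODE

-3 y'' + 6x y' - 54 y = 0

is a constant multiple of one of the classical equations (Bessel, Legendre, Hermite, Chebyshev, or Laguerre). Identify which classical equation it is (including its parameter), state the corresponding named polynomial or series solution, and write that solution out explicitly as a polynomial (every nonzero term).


All three coefficients share the factor -3; dividing through by -3 gives  y'' - 2x y' + 18 y = 0.
This matches the Hermite equation y'' - 2x y' + 2n y = 0 with 2n = 18, so n = 9; the polynomial solution is H_9(x).
With y = sum_k a_k x^k, matching x^k gives (k+2)(k+1) a_{k+2} = 2(k - n) a_k = 2(k - 9) a_k. The right side vanishes at k = 9, so the series with the parity of 9 terminates at degree 9.
Standard normalization: leading coefficient of H_n is 2^n, so a_9 = 2^9 = 512. Work downward with a_k = (k+1)(k+2) a_{k+2} / (2(k - n)):
  a_7 = (8)(9)(512) / (2(7 - 9)) = 36864/(-4) = -9216
  a_5 = (6)(7)(-9216) / (2(5 - 9)) = -387072/(-8) = 48384
  a_3 = (4)(5)(48384) / (2(3 - 9)) = 967680/(-12) = -80640
  a_1 = (2)(3)(-80640) / (2(1 - 9)) = -483840/(-16) = 30240
Hence H_9(x) = 512 x^9 - 9216 x^7 + 48384 x^5 - 80640 x^3 + 30240 x.

H_9(x); series = 512 x^9 - 9216 x^7 + 48384 x^5 - 80640 x^3 + 30240 x


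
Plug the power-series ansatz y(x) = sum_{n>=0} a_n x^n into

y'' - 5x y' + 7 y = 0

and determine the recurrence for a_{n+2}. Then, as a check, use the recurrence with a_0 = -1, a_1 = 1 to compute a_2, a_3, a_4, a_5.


Substitute y = sum_n a_n x^n.
y''(x) has coefficient (n+2)(n+1) a_{n+2} at x^n;
-5 x y'(x) has coefficient -5 n a_n at x^n (shift);
7 y(x) has coefficient 7 a_n at x^n.
Matching x^n: (n+2)(n+1) a_{n+2} + (-5n + 7) a_n = 0.
Thus a_{n+2} = (5n - 7) / ((n+1)(n+2)) * a_n.

Check with a_0 = -1, a_1 = 1 (apply the recurrence for n = 0, 1, 2, 3): a_0 = -1, a_1 = 1, a_2 = 7/2, a_3 = -1/3, a_4 = 7/8, a_5 = -2/15.

a_(n+2) = (5n - 7) / ((n+1)(n+2)) * a_n; check: a_0 = -1, a_1 = 1, a_2 = 7/2, a_3 = -1/3, a_4 = 7/8, a_5 = -2/15


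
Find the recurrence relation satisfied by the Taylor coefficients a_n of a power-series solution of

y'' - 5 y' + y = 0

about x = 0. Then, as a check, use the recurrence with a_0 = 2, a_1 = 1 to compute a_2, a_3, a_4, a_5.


Substitute y = sum_n a_n x^n.
y''(x) has coefficient (n+2)(n+1) a_{n+2} at x^n;
-5 y'(x) has coefficient -5 (n+1) a_{n+1} at x^n;
y(x) has coefficient 1 a_n at x^n.
Matching x^n: (n+2)(n+1) a_{n+2} - 5 (n+1) a_{n+1} + 1 a_n = 0.
Thus a_{n+2} = [5 (n+1) a_{n+1} - 1 a_n] / ((n+1)(n+2)).

Check with a_0 = 2, a_1 = 1 (apply the recurrence for n = 0, 1, 2, 3): a_0 = 2, a_1 = 1, a_2 = 3/2, a_3 = 7/3, a_4 = 67/24, a_5 = 107/40.

a_(n+2) = [5 (n+1) a_(n+1) - 1 a_n] / ((n+1)(n+2)); check: a_0 = 2, a_1 = 1, a_2 = 3/2, a_3 = 7/3, a_4 = 67/24, a_5 = 107/40


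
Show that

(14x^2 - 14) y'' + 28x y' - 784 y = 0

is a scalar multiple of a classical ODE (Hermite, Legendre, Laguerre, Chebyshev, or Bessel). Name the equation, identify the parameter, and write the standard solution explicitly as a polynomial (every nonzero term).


All three coefficients share the factor -14; dividing through by -14 gives  (1 - x^2) y'' - 2x y' + 56 y = 0.
This matches the Legendre equation (1 - x^2) y'' - 2x y' + n(n+1) y = 0 (note the -2x y' term) with n(n+1) = 56, so n = 7; the polynomial solution is P_7(x).
With y = sum_k a_k x^k, matching x^k gives (k+2)(k+1) a_{k+2} = [k(k+1) - n(n+1)] a_k = (k - 7)(k + 8) a_k. The right side vanishes at k = 7, so the series with the parity of 7 terminates at degree 7.
Standard normalization (P_n(1) = 1): leading coefficient (2n)!/(2^n (n!)^2) = 87178291200/(128*25401600) = 429/16, so a_7 = 429/16. Work downward with a_k = (k+1)(k+2) a_{k+2} / ((k - 7)(k + 8)):
  a_5 = (6)(7)(429/16) / ((5 - 7)(5 + 8)) = (9009/8)/(-26) = -693/16
  a_3 = (4)(5)(-693/16) / ((3 - 7)(3 + 8)) = (-3465/4)/(-44) = 315/16
  a_1 = (2)(3)(315/16) / ((1 - 7)(1 + 8)) = (945/8)/(-54) = -35/16
Hence P_7(x) = 429 x^7/16 - 693 x^5/16 + 315 x^3/16 - 35 x/16.

P_7(x); series = 429 x^7/16 - 693 x^5/16 + 315 x^3/16 - 35 x/16


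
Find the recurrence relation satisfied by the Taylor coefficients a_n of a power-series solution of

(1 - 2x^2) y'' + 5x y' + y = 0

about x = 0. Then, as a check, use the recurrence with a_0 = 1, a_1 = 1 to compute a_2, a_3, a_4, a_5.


Substitute y = sum_n a_n x^n.
(1 - 2 x^2) y'' contributes (n+2)(n+1) a_{n+2} - 2 n(n-1) a_n at x^n.
5 x y'(x) contributes 5 n a_n at x^n.
y(x) contributes 1 a_n at x^n.
Matching x^n: (n+2)(n+1) a_{n+2} + (-2 n(n-1) + 5 n + 1) a_n = 0.
Thus a_{n+2} = (2 n(n-1) - 5 n - 1) / ((n+1)(n+2)) * a_n.

Check with a_0 = 1, a_1 = 1 (apply the recurrence for n = 0, 1, 2, 3): a_0 = 1, a_1 = 1, a_2 = -1/2, a_3 = -1, a_4 = 7/24, a_5 = 1/5.

a_(n+2) = (2 n(n-1) - 5 n - 1) / ((n+1)(n+2)) * a_n; check: a_0 = 1, a_1 = 1, a_2 = -1/2, a_3 = -1, a_4 = 7/24, a_5 = 1/5


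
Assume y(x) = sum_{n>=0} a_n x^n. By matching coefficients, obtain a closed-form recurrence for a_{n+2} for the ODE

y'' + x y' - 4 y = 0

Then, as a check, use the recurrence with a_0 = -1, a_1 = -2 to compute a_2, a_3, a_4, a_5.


Substitute y = sum_n a_n x^n.
y''(x) has coefficient (n+2)(n+1) a_{n+2} at x^n;
x y'(x) has coefficient n a_n at x^n (shift);
-4 y(x) has coefficient -4 a_n at x^n.
Matching x^n: (n+2)(n+1) a_{n+2} + (n - 4) a_n = 0.
Thus a_{n+2} = (-n + 4) / ((n+1)(n+2)) * a_n.

Check with a_0 = -1, a_1 = -2 (apply the recurrence for n = 0, 1, 2, 3): a_0 = -1, a_1 = -2, a_2 = -2, a_3 = -1, a_4 = -1/3, a_5 = -1/20.

a_(n+2) = (-n + 4) / ((n+1)(n+2)) * a_n; check: a_0 = -1, a_1 = -2, a_2 = -2, a_3 = -1, a_4 = -1/3, a_5 = -1/20


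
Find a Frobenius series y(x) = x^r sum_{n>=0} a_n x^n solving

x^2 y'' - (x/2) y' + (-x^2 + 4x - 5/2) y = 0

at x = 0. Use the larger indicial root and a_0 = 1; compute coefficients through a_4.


Write in Frobenius form y'' + (p(x)/x) y' + (q(x)/x^2) y = 0:
  p(x) = -1/2,  q(x) = -x^2 + 4x - 5/2.
Indicial equation: r(r-1) + (-1/2) r + (-5/2) = 0 -> roots r_1 = 5/2, r_2 = -1.
Take r = r_1 = 5/2. Let y(x) = x^r sum_{n>=0} a_n x^n with a_0 = 1.
Substitute y = x^r sum a_n x^n and match x^{r+n}. The recurrence is
  D(n) a_n + 4 a_{n-1} - 1 a_{n-2} = 0,  where D(n) = (r+n)(r+n-1) + (-1/2)(r+n) + (-5/2).
  a_n = [-4 a_{n-1} + 1 a_{n-2}] / D(n).
Since the indicial polynomial factors as (r - r_1)(r - r_2), D(n) = (r_1 + n - r_1)(r_1 + n - r_2) = n(n + 7/2).
Evaluating step by step (a_0 = 1):
  n = 1: D(1) = 1(1 + 7/2) = 9/2; numerator = -4(1) = -4; a_1 = (-4)/(9/2) = -8/9
  n = 2: D(2) = 2(2 + 7/2) = 11; numerator = -4(-8/9) + 1(1) = 41/9; a_2 = (41/9)/(11) = 41/99
  n = 3: D(3) = 3(3 + 7/2) = 39/2; numerator = -4(41/99) + 1(-8/9) = -28/11; a_3 = (-28/11)/(39/2) = -56/429
  n = 4: D(4) = 4(4 + 7/2) = 30; numerator = -4(-56/429) + 1(41/99) = 1205/1287; a_4 = (1205/1287)/(30) = 241/7722

r = 5/2; a_0 = 1; a_1 = -8/9; a_2 = 41/99; a_3 = -56/429; a_4 = 241/7722
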